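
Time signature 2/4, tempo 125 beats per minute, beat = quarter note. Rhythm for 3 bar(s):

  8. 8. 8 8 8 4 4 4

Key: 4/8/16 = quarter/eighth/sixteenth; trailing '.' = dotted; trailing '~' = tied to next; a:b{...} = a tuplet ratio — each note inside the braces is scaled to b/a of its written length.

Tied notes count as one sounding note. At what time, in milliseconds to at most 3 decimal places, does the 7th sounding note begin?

1. 0.0ms @ 0 + 360.0ms (3/4)
2. 360.0ms @ 3/4 + 360.0ms (3/4)
3. 720.0ms @ 3/2 + 240.0ms (1/2)
4. 960.0ms @ 2 + 240.0ms (1/2)
5. 1200.0ms @ 5/2 + 240.0ms (1/2)
6. 1440.0ms @ 3 + 480.0ms (1)
7. 1920.0ms @ 4 + 480.0ms (1)
8. 2400.0ms @ 5 + 480.0ms (1)

note 7 onset = 4b = 1920.0ms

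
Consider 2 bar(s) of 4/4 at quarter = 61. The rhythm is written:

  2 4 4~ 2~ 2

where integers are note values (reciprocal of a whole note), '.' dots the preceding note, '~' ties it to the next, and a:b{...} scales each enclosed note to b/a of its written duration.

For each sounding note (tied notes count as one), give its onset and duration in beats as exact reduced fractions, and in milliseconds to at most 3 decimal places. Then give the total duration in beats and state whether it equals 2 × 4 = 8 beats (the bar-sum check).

1) 0.0ms=0b +1967.213ms=2b
2) 1967.213ms=2b +983.607ms=1b
3) 2950.82ms=3b +4918.033ms=5b
Σ=8b of 8 (61bpm 4/4) — PASS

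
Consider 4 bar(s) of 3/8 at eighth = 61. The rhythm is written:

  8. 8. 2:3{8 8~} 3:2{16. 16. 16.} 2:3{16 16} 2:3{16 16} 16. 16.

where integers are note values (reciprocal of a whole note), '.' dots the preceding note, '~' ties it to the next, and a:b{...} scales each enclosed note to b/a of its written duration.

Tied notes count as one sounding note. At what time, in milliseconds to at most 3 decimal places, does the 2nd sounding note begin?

note 2 onset = 3/2b = 1475.41ms

1. 0.0ms @ 0 + 1475.41ms (3/2)
2. 1475.41ms @ 3/2 + 1475.41ms (3/2)
3. 2950.82ms @ 3 + 1475.41ms (3/2)
4. 4426.23ms @ 9/2 + 1967.213ms (2)
5. 6393.443ms @ 13/2 + 491.803ms (1/2)
6. 6885.246ms @ 7 + 491.803ms (1/2)
7. 7377.049ms @ 15/2 + 737.705ms (3/4)
8. 8114.754ms @ 33/4 + 737.705ms (3/4)
9. 8852.459ms @ 9 + 737.705ms (3/4)
10. 9590.164ms @ 39/4 + 737.705ms (3/4)
11. 10327.869ms @ 21/2 + 737.705ms (3/4)
12. 11065.574ms @ 45/4 + 737.705ms (3/4)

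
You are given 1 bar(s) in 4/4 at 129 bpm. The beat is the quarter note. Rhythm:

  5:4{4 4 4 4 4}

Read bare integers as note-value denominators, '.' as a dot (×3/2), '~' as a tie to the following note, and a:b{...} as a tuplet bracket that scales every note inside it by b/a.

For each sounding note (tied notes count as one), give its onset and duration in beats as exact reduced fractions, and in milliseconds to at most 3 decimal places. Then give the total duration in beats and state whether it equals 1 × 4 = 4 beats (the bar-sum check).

1) 0.0ms=0b +372.093ms=4/5b
2) 372.093ms=4/5b +372.093ms=4/5b
3) 744.186ms=8/5b +372.093ms=4/5b
4) 1116.279ms=12/5b +372.093ms=4/5b
5) 1488.372ms=16/5b +372.093ms=4/5b
Σ=4b of 4 (129bpm 4/4) — PASS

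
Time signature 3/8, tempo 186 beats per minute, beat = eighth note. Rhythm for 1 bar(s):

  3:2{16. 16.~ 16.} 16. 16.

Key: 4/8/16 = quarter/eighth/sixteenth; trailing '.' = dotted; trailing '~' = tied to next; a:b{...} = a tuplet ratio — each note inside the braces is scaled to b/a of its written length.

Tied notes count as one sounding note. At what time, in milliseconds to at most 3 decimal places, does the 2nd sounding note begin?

note 2 onset = 1/2b = 161.29ms

1. 0.0ms @ 0 + 161.29ms (1/2)
2. 161.29ms @ 1/2 + 322.581ms (1)
3. 483.871ms @ 3/2 + 241.935ms (3/4)
4. 725.806ms @ 9/4 + 241.935ms (3/4)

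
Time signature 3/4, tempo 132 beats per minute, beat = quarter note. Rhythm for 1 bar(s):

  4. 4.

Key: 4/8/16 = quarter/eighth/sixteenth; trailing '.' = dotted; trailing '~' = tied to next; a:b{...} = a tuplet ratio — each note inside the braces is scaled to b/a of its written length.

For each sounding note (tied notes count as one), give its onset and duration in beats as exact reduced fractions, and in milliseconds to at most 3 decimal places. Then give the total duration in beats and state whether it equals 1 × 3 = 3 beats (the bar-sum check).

1) 0.0ms=0b +681.818ms=3/2b
2) 681.818ms=3/2b +681.818ms=3/2b
Σ=3b of 3 (132bpm 3/4) — PASS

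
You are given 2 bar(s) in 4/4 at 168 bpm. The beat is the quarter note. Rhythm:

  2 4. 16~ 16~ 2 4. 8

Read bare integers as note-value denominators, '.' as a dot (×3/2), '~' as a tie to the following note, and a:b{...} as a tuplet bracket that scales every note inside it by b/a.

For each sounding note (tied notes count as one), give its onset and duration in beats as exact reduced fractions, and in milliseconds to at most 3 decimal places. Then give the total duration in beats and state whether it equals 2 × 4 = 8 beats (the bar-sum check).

1) 0.0ms=0b +714.286ms=2b
2) 714.286ms=2b +535.714ms=3/2b
3) 1250.0ms=7/2b +892.857ms=5/2b
4) 2142.857ms=6b +535.714ms=3/2b
5) 2678.571ms=15/2b +178.571ms=1/2b
Σ=8b of 8 (168bpm 4/4) — PASS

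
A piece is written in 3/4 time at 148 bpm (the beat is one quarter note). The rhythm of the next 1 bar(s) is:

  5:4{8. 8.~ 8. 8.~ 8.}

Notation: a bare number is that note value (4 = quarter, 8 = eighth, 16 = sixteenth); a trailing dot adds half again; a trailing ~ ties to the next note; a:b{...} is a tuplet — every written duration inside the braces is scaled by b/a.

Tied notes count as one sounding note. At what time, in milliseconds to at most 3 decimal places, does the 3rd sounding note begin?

1. 0.0ms @ 0 + 243.243ms (3/5)
2. 243.243ms @ 3/5 + 486.486ms (6/5)
3. 729.73ms @ 9/5 + 486.486ms (6/5)

note 3 onset = 9/5b = 729.73ms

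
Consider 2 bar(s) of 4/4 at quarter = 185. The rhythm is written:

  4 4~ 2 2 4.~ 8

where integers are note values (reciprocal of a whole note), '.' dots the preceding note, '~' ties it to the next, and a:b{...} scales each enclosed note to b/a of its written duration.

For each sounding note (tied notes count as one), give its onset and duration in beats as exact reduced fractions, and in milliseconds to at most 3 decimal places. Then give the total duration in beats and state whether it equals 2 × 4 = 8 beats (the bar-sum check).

1) 0.0ms=0b +324.324ms=1b
2) 324.324ms=1b +972.973ms=3b
3) 1297.297ms=4b +648.649ms=2b
4) 1945.946ms=6b +648.649ms=2b
Σ=8b of 8 (185bpm 4/4) — PASS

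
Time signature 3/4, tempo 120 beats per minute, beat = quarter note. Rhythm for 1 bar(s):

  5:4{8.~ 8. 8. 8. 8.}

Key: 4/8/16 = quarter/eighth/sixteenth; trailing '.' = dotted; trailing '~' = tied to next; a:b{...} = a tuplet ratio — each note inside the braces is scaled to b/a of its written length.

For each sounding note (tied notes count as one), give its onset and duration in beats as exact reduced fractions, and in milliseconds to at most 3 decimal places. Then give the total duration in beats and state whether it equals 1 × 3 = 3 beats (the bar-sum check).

1) 0.0ms=0b +600.0ms=6/5b
2) 600.0ms=6/5b +300.0ms=3/5b
3) 900.0ms=9/5b +300.0ms=3/5b
4) 1200.0ms=12/5b +300.0ms=3/5b
Σ=3b of 3 (120bpm 3/4) — PASS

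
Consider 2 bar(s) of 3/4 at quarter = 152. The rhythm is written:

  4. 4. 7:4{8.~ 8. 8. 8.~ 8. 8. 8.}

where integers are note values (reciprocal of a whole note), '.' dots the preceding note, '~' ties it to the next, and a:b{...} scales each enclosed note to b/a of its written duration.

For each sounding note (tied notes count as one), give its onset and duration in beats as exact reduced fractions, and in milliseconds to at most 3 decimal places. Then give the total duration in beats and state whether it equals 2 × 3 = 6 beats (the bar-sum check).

1) 0.0ms=0b +592.105ms=3/2b
2) 592.105ms=3/2b +592.105ms=3/2b
3) 1184.211ms=3b +338.346ms=6/7b
4) 1522.556ms=27/7b +169.173ms=3/7b
5) 1691.729ms=30/7b +338.346ms=6/7b
6) 2030.075ms=36/7b +169.173ms=3/7b
7) 2199.248ms=39/7b +169.173ms=3/7b
Σ=6b of 6 (152bpm 3/4) — PASS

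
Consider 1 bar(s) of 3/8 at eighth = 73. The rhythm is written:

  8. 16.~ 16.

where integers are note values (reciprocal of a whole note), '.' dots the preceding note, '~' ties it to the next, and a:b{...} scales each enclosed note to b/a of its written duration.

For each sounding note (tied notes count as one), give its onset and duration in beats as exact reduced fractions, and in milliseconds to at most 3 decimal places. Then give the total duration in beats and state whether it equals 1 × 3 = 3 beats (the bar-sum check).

1) 0.0ms=0b +1232.877ms=3/2b
2) 1232.877ms=3/2b +1232.877ms=3/2b
Σ=3b of 3 (73bpm 3/8) — PASS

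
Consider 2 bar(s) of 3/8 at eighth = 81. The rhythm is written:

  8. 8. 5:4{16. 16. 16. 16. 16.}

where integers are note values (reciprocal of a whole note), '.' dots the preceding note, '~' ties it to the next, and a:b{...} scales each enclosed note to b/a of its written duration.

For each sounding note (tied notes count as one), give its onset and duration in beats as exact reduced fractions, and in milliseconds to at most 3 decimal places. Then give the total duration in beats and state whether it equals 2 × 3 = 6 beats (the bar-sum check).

1) 0.0ms=0b +1111.111ms=3/2b
2) 1111.111ms=3/2b +1111.111ms=3/2b
3) 2222.222ms=3b +444.444ms=3/5b
4) 2666.667ms=18/5b +444.444ms=3/5b
5) 3111.111ms=21/5b +444.444ms=3/5b
6) 3555.556ms=24/5b +444.444ms=3/5b
7) 4000.0ms=27/5b +444.444ms=3/5b
Σ=6b of 6 (81bpm 3/8) — PASS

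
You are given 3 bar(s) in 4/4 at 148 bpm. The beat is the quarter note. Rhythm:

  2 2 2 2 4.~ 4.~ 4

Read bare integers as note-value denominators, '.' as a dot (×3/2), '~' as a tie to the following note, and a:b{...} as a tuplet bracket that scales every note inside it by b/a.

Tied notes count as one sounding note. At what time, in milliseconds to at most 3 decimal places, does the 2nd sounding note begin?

1. 0.0ms @ 0 + 810.811ms (2)
2. 810.811ms @ 2 + 810.811ms (2)
3. 1621.622ms @ 4 + 810.811ms (2)
4. 2432.432ms @ 6 + 810.811ms (2)
5. 3243.243ms @ 8 + 1621.622ms (4)

note 2 onset = 2b = 810.811ms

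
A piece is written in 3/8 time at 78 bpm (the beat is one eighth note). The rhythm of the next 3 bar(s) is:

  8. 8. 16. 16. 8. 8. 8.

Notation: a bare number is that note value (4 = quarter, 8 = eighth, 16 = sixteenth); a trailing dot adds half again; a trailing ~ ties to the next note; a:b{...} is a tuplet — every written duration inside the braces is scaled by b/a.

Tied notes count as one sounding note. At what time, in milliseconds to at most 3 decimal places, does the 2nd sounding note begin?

note 2 onset = 3/2b = 1153.846ms

1. 0.0ms @ 0 + 1153.846ms (3/2)
2. 1153.846ms @ 3/2 + 1153.846ms (3/2)
3. 2307.692ms @ 3 + 576.923ms (3/4)
4. 2884.615ms @ 15/4 + 576.923ms (3/4)
5. 3461.538ms @ 9/2 + 1153.846ms (3/2)
6. 4615.385ms @ 6 + 1153.846ms (3/2)
7. 5769.231ms @ 15/2 + 1153.846ms (3/2)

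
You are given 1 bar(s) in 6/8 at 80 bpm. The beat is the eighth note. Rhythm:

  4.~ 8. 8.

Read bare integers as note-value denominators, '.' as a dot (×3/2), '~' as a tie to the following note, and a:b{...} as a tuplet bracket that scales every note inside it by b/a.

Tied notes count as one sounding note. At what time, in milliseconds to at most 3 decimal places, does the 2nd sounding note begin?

1. 0.0ms @ 0 + 3375.0ms (9/2)
2. 3375.0ms @ 9/2 + 1125.0ms (3/2)

note 2 onset = 9/2b = 3375.0ms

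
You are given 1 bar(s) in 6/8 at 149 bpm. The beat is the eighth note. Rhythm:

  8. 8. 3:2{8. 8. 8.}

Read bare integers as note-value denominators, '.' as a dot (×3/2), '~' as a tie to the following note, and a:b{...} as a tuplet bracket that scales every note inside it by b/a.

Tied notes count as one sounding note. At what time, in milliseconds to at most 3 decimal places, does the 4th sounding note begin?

note 4 onset = 4b = 1610.738ms

1. 0.0ms @ 0 + 604.027ms (3/2)
2. 604.027ms @ 3/2 + 604.027ms (3/2)
3. 1208.054ms @ 3 + 402.685ms (1)
4. 1610.738ms @ 4 + 402.685ms (1)
5. 2013.423ms @ 5 + 402.685ms (1)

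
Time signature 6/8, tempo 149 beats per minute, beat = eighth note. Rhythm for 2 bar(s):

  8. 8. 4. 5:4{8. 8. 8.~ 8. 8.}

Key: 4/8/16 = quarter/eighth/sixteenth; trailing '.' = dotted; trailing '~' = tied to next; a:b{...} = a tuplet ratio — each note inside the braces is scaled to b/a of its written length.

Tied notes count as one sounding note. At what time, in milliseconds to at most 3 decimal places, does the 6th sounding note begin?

note 6 onset = 42/5b = 3382.55ms

1. 0.0ms @ 0 + 604.027ms (3/2)
2. 604.027ms @ 3/2 + 604.027ms (3/2)
3. 1208.054ms @ 3 + 1208.054ms (3)
4. 2416.107ms @ 6 + 483.221ms (6/5)
5. 2899.329ms @ 36/5 + 483.221ms (6/5)
6. 3382.55ms @ 42/5 + 966.443ms (12/5)
7. 4348.993ms @ 54/5 + 483.221ms (6/5)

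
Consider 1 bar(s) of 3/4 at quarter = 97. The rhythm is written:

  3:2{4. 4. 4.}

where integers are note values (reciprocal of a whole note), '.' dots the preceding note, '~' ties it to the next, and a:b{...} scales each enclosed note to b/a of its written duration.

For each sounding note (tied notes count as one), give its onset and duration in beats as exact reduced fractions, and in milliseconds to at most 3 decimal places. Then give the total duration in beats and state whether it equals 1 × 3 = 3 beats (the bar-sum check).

1) 0.0ms=0b +618.557ms=1b
2) 618.557ms=1b +618.557ms=1b
3) 1237.113ms=2b +618.557ms=1b
Σ=3b of 3 (97bpm 3/4) — PASS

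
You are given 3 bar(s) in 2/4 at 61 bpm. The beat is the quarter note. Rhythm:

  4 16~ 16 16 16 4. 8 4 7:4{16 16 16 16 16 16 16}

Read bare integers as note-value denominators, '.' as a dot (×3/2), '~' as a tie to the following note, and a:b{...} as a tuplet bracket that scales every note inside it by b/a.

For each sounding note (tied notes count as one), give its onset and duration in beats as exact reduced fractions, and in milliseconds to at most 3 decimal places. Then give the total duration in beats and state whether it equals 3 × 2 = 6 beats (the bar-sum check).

1) 0.0ms=0b +983.607ms=1b
2) 983.607ms=1b +491.803ms=1/2b
3) 1475.41ms=3/2b +245.902ms=1/4b
4) 1721.311ms=7/4b +245.902ms=1/4b
5) 1967.213ms=2b +1475.41ms=3/2b
6) 3442.623ms=7/2b +491.803ms=1/2b
7) 3934.426ms=4b +983.607ms=1b
8) 4918.033ms=5b +140.515ms=1/7b
9) 5058.548ms=36/7b +140.515ms=1/7b
10) 5199.063ms=37/7b +140.515ms=1/7b
11) 5339.578ms=38/7b +140.515ms=1/7b
12) 5480.094ms=39/7b +140.515ms=1/7b
13) 5620.609ms=40/7b +140.515ms=1/7b
14) 5761.124ms=41/7b +140.515ms=1/7b
Σ=6b of 6 (61bpm 2/4) — PASS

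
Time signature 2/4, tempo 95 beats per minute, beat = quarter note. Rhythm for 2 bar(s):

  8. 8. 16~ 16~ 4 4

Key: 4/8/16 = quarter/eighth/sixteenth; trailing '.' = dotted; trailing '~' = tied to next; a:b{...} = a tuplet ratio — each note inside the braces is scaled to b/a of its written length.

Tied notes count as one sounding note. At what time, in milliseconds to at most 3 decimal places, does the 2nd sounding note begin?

1. 0.0ms @ 0 + 473.684ms (3/4)
2. 473.684ms @ 3/4 + 473.684ms (3/4)
3. 947.368ms @ 3/2 + 947.368ms (3/2)
4. 1894.737ms @ 3 + 631.579ms (1)

note 2 onset = 3/4b = 473.684ms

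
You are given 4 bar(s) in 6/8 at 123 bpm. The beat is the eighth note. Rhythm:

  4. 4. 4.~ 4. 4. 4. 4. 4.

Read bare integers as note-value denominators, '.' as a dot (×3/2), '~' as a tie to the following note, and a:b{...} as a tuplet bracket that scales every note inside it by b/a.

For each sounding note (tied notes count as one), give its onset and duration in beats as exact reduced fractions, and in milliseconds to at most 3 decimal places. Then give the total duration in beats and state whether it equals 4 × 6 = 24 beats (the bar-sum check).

1) 0.0ms=0b +1463.415ms=3b
2) 1463.415ms=3b +1463.415ms=3b
3) 2926.829ms=6b +2926.829ms=6b
4) 5853.659ms=12b +1463.415ms=3b
5) 7317.073ms=15b +1463.415ms=3b
6) 8780.488ms=18b +1463.415ms=3b
7) 10243.902ms=21b +1463.415ms=3b
Σ=24b of 24 (123bpm 6/8) — PASS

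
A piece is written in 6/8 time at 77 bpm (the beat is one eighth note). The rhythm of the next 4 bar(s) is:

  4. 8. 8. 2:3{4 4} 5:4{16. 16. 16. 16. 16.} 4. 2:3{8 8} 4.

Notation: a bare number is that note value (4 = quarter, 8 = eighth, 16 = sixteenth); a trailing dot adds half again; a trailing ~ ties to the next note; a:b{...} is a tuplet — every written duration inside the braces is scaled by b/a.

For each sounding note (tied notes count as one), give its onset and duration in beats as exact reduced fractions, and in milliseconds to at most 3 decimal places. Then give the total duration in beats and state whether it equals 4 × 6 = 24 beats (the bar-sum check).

1) 0.0ms=0b +2337.662ms=3b
2) 2337.662ms=3b +1168.831ms=3/2b
3) 3506.494ms=9/2b +1168.831ms=3/2b
4) 4675.325ms=6b +2337.662ms=3b
5) 7012.987ms=9b +2337.662ms=3b
6) 9350.649ms=12b +467.532ms=3/5b
7) 9818.182ms=63/5b +467.532ms=3/5b
8) 10285.714ms=66/5b +467.532ms=3/5b
9) 10753.247ms=69/5b +467.532ms=3/5b
10) 11220.779ms=72/5b +467.532ms=3/5b
11) 11688.312ms=15b +2337.662ms=3b
12) 14025.974ms=18b +1168.831ms=3/2b
13) 15194.805ms=39/2b +1168.831ms=3/2b
14) 16363.636ms=21b +2337.662ms=3b
Σ=24b of 24 (77bpm 6/8) — PASS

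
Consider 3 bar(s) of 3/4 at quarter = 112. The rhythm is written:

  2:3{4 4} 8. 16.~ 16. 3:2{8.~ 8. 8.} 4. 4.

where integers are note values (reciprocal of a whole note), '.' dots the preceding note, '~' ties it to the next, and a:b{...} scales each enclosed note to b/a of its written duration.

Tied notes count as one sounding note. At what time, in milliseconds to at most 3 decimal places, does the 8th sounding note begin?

note 8 onset = 15/2b = 4017.857ms

1. 0.0ms @ 0 + 803.571ms (3/2)
2. 803.571ms @ 3/2 + 803.571ms (3/2)
3. 1607.143ms @ 3 + 401.786ms (3/4)
4. 2008.929ms @ 15/4 + 401.786ms (3/4)
5. 2410.714ms @ 9/2 + 535.714ms (1)
6. 2946.429ms @ 11/2 + 267.857ms (1/2)
7. 3214.286ms @ 6 + 803.571ms (3/2)
8. 4017.857ms @ 15/2 + 803.571ms (3/2)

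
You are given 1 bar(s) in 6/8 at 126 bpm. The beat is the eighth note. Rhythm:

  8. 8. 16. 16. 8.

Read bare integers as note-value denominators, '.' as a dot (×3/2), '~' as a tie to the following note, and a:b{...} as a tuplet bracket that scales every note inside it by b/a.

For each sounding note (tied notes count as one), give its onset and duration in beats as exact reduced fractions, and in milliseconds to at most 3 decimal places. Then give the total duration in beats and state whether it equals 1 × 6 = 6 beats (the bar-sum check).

1) 0.0ms=0b +714.286ms=3/2b
2) 714.286ms=3/2b +714.286ms=3/2b
3) 1428.571ms=3b +357.143ms=3/4b
4) 1785.714ms=15/4b +357.143ms=3/4b
5) 2142.857ms=9/2b +714.286ms=3/2b
Σ=6b of 6 (126bpm 6/8) — PASS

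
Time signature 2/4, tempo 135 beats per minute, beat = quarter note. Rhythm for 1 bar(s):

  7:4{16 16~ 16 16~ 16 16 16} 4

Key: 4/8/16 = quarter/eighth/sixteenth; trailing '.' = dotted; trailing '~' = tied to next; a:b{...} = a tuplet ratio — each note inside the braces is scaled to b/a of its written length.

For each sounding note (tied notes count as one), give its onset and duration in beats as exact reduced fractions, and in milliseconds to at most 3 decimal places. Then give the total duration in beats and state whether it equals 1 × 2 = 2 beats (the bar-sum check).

1) 0.0ms=0b +63.492ms=1/7b
2) 63.492ms=1/7b +126.984ms=2/7b
3) 190.476ms=3/7b +126.984ms=2/7b
4) 317.46ms=5/7b +63.492ms=1/7b
5) 380.952ms=6/7b +63.492ms=1/7b
6) 444.444ms=1b +444.444ms=1b
Σ=2b of 2 (135bpm 2/4) — PASS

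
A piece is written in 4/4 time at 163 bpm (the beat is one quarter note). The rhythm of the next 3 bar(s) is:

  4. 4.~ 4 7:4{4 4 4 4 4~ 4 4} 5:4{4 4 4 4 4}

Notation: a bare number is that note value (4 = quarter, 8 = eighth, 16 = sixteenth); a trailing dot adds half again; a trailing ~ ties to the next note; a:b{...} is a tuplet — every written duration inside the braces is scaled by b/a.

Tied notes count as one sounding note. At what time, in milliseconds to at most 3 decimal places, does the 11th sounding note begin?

note 11 onset = 48/5b = 3533.742ms

1. 0.0ms @ 0 + 552.147ms (3/2)
2. 552.147ms @ 3/2 + 920.245ms (5/2)
3. 1472.393ms @ 4 + 210.342ms (4/7)
4. 1682.734ms @ 32/7 + 210.342ms (4/7)
5. 1893.076ms @ 36/7 + 210.342ms (4/7)
6. 2103.418ms @ 40/7 + 210.342ms (4/7)
7. 2313.76ms @ 44/7 + 420.684ms (8/7)
8. 2734.443ms @ 52/7 + 210.342ms (4/7)
9. 2944.785ms @ 8 + 294.479ms (4/5)
10. 3239.264ms @ 44/5 + 294.479ms (4/5)
11. 3533.742ms @ 48/5 + 294.479ms (4/5)
12. 3828.221ms @ 52/5 + 294.479ms (4/5)
13. 4122.699ms @ 56/5 + 294.479ms (4/5)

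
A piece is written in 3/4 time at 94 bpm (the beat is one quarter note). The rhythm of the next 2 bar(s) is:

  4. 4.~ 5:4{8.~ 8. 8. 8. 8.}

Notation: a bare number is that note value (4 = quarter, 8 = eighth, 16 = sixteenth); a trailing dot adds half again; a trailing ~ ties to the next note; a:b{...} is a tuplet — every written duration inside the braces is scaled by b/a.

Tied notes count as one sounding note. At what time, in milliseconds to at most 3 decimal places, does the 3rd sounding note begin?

1. 0.0ms @ 0 + 957.447ms (3/2)
2. 957.447ms @ 3/2 + 1723.404ms (27/10)
3. 2680.851ms @ 21/5 + 382.979ms (3/5)
4. 3063.83ms @ 24/5 + 382.979ms (3/5)
5. 3446.809ms @ 27/5 + 382.979ms (3/5)

note 3 onset = 21/5b = 2680.851ms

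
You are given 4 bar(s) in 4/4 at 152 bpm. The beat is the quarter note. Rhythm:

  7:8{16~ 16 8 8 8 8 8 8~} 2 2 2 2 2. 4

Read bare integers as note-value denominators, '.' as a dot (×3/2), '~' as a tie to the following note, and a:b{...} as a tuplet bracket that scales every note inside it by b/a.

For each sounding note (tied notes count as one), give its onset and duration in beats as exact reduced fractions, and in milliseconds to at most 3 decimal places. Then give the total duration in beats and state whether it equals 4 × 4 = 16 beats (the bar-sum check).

1) 0.0ms=0b +225.564ms=4/7b
2) 225.564ms=4/7b +225.564ms=4/7b
3) 451.128ms=8/7b +225.564ms=4/7b
4) 676.692ms=12/7b +225.564ms=4/7b
5) 902.256ms=16/7b +225.564ms=4/7b
6) 1127.82ms=20/7b +225.564ms=4/7b
7) 1353.383ms=24/7b +1015.038ms=18/7b
8) 2368.421ms=6b +789.474ms=2b
9) 3157.895ms=8b +789.474ms=2b
10) 3947.368ms=10b +789.474ms=2b
11) 4736.842ms=12b +1184.211ms=3b
12) 5921.053ms=15b +394.737ms=1b
Σ=16b of 16 (152bpm 4/4) — PASS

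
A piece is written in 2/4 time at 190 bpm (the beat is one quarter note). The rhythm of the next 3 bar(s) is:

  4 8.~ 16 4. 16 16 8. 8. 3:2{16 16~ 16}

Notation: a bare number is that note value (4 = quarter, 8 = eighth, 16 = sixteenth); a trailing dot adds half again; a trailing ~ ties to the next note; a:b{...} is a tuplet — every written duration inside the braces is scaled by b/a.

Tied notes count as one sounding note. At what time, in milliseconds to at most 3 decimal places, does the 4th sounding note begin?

1. 0.0ms @ 0 + 315.789ms (1)
2. 315.789ms @ 1 + 315.789ms (1)
3. 631.579ms @ 2 + 473.684ms (3/2)
4. 1105.263ms @ 7/2 + 78.947ms (1/4)
5. 1184.211ms @ 15/4 + 78.947ms (1/4)
6. 1263.158ms @ 4 + 236.842ms (3/4)
7. 1500.0ms @ 19/4 + 236.842ms (3/4)
8. 1736.842ms @ 11/2 + 52.632ms (1/6)
9. 1789.474ms @ 17/3 + 105.263ms (1/3)

note 4 onset = 7/2b = 1105.263ms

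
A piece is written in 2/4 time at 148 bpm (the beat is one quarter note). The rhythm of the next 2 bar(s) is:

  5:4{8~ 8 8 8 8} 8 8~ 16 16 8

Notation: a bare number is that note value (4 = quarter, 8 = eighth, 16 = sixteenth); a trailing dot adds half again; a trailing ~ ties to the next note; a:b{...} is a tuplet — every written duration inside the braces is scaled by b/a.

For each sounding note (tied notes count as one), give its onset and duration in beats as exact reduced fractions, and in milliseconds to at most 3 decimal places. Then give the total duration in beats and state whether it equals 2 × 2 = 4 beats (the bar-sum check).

1) 0.0ms=0b +324.324ms=4/5b
2) 324.324ms=4/5b +162.162ms=2/5b
3) 486.486ms=6/5b +162.162ms=2/5b
4) 648.649ms=8/5b +162.162ms=2/5b
5) 810.811ms=2b +202.703ms=1/2b
6) 1013.514ms=5/2b +304.054ms=3/4b
7) 1317.568ms=13/4b +101.351ms=1/4b
8) 1418.919ms=7/2b +202.703ms=1/2b
Σ=4b of 4 (148bpm 2/4) — PASS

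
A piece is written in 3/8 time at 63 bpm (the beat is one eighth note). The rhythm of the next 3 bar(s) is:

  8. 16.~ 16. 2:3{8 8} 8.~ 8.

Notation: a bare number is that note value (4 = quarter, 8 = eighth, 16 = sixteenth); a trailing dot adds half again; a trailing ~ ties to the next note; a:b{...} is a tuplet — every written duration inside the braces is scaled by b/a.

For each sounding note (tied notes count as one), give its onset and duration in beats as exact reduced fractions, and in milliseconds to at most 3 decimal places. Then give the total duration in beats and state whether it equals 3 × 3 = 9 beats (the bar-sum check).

1) 0.0ms=0b +1428.571ms=3/2b
2) 1428.571ms=3/2b +1428.571ms=3/2b
3) 2857.143ms=3b +1428.571ms=3/2b
4) 4285.714ms=9/2b +1428.571ms=3/2b
5) 5714.286ms=6b +2857.143ms=3b
Σ=9b of 9 (63bpm 3/8) — PASS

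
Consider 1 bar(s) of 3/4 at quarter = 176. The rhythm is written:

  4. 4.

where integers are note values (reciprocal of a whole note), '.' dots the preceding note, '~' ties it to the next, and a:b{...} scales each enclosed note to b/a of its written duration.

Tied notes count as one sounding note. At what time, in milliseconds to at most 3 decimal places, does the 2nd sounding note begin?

1. 0.0ms @ 0 + 511.364ms (3/2)
2. 511.364ms @ 3/2 + 511.364ms (3/2)

note 2 onset = 3/2b = 511.364ms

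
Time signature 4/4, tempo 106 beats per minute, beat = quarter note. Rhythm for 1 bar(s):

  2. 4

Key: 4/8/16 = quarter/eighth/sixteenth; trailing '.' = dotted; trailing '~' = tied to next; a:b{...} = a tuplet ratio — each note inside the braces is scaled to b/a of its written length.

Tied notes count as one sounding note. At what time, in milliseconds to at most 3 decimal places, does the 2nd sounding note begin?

note 2 onset = 3b = 1698.113ms

1. 0.0ms @ 0 + 1698.113ms (3)
2. 1698.113ms @ 3 + 566.038ms (1)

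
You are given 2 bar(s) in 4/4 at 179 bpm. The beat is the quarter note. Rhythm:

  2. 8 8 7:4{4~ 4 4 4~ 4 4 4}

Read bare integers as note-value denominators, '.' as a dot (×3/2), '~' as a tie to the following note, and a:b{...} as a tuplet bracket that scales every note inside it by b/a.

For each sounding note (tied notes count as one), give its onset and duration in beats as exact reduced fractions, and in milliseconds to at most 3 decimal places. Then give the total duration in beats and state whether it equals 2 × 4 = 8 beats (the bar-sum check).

1) 0.0ms=0b +1005.587ms=3b
2) 1005.587ms=3b +167.598ms=1/2b
3) 1173.184ms=7/2b +167.598ms=1/2b
4) 1340.782ms=4b +383.081ms=8/7b
5) 1723.863ms=36/7b +191.54ms=4/7b
6) 1915.403ms=40/7b +383.081ms=8/7b
7) 2298.484ms=48/7b +191.54ms=4/7b
8) 2490.024ms=52/7b +191.54ms=4/7b
Σ=8b of 8 (179bpm 4/4) — PASS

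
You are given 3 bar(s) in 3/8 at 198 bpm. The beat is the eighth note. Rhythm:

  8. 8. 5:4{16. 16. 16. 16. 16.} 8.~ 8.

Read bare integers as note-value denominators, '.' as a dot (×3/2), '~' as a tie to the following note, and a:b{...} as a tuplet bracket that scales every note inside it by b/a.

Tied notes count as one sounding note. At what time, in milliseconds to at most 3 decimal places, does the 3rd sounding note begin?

note 3 onset = 3b = 909.091ms

1. 0.0ms @ 0 + 454.545ms (3/2)
2. 454.545ms @ 3/2 + 454.545ms (3/2)
3. 909.091ms @ 3 + 181.818ms (3/5)
4. 1090.909ms @ 18/5 + 181.818ms (3/5)
5. 1272.727ms @ 21/5 + 181.818ms (3/5)
6. 1454.545ms @ 24/5 + 181.818ms (3/5)
7. 1636.364ms @ 27/5 + 181.818ms (3/5)
8. 1818.182ms @ 6 + 909.091ms (3)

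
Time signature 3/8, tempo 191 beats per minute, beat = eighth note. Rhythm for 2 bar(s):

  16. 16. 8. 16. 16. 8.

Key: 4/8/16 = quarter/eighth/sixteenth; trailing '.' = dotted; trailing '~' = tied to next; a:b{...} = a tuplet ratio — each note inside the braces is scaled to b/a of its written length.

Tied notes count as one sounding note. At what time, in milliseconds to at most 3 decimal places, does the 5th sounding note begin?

note 5 onset = 15/4b = 1178.01ms

1. 0.0ms @ 0 + 235.602ms (3/4)
2. 235.602ms @ 3/4 + 235.602ms (3/4)
3. 471.204ms @ 3/2 + 471.204ms (3/2)
4. 942.408ms @ 3 + 235.602ms (3/4)
5. 1178.01ms @ 15/4 + 235.602ms (3/4)
6. 1413.613ms @ 9/2 + 471.204ms (3/2)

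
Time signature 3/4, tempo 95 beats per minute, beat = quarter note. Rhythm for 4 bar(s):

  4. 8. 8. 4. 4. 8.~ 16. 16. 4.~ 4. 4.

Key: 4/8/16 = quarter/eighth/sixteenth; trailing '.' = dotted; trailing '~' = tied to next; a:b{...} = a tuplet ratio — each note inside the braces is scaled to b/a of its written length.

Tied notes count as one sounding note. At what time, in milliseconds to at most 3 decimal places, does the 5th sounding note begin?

1. 0.0ms @ 0 + 947.368ms (3/2)
2. 947.368ms @ 3/2 + 473.684ms (3/4)
3. 1421.053ms @ 9/4 + 473.684ms (3/4)
4. 1894.737ms @ 3 + 947.368ms (3/2)
5. 2842.105ms @ 9/2 + 947.368ms (3/2)
6. 3789.474ms @ 6 + 710.526ms (9/8)
7. 4500.0ms @ 57/8 + 236.842ms (3/8)
8. 4736.842ms @ 15/2 + 1894.737ms (3)
9. 6631.579ms @ 21/2 + 947.368ms (3/2)

note 5 onset = 9/2b = 2842.105ms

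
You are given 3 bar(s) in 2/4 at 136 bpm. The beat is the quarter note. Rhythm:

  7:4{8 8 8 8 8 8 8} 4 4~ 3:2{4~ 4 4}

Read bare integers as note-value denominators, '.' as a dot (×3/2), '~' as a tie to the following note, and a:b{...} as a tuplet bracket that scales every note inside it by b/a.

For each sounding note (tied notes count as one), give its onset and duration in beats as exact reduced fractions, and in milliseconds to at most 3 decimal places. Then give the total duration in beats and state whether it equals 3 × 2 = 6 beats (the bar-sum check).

1) 0.0ms=0b +126.05ms=2/7b
2) 126.05ms=2/7b +126.05ms=2/7b
3) 252.101ms=4/7b +126.05ms=2/7b
4) 378.151ms=6/7b +126.05ms=2/7b
5) 504.202ms=8/7b +126.05ms=2/7b
6) 630.252ms=10/7b +126.05ms=2/7b
7) 756.303ms=12/7b +126.05ms=2/7b
8) 882.353ms=2b +441.176ms=1b
9) 1323.529ms=3b +1029.412ms=7/3b
10) 2352.941ms=16/3b +294.118ms=2/3b
Σ=6b of 6 (136bpm 2/4) — PASS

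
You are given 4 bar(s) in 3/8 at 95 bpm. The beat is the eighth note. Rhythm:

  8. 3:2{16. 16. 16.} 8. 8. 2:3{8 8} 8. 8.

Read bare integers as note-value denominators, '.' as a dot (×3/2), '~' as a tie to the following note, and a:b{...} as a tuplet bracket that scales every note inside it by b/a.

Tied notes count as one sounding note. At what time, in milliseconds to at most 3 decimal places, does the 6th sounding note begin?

note 6 onset = 9/2b = 2842.105ms

1. 0.0ms @ 0 + 947.368ms (3/2)
2. 947.368ms @ 3/2 + 315.789ms (1/2)
3. 1263.158ms @ 2 + 315.789ms (1/2)
4. 1578.947ms @ 5/2 + 315.789ms (1/2)
5. 1894.737ms @ 3 + 947.368ms (3/2)
6. 2842.105ms @ 9/2 + 947.368ms (3/2)
7. 3789.474ms @ 6 + 947.368ms (3/2)
8. 4736.842ms @ 15/2 + 947.368ms (3/2)
9. 5684.211ms @ 9 + 947.368ms (3/2)
10. 6631.579ms @ 21/2 + 947.368ms (3/2)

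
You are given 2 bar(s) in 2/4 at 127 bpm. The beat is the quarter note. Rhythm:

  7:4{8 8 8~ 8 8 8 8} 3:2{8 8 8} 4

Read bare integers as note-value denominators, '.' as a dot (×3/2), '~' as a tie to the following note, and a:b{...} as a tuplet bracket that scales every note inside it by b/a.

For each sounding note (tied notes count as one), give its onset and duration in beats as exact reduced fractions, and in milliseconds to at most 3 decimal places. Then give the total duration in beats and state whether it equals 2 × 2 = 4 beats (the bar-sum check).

1) 0.0ms=0b +134.983ms=2/7b
2) 134.983ms=2/7b +134.983ms=2/7b
3) 269.966ms=4/7b +269.966ms=4/7b
4) 539.933ms=8/7b +134.983ms=2/7b
5) 674.916ms=10/7b +134.983ms=2/7b
6) 809.899ms=12/7b +134.983ms=2/7b
7) 944.882ms=2b +157.48ms=1/3b
8) 1102.362ms=7/3b +157.48ms=1/3b
9) 1259.843ms=8/3b +157.48ms=1/3b
10) 1417.323ms=3b +472.441ms=1b
Σ=4b of 4 (127bpm 2/4) — PASS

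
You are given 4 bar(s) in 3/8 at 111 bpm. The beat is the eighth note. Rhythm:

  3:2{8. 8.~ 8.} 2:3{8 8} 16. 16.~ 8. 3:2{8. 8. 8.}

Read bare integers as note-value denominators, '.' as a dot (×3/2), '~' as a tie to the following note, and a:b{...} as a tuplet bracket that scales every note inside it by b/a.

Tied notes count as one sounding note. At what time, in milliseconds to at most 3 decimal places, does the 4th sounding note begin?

1. 0.0ms @ 0 + 540.541ms (1)
2. 540.541ms @ 1 + 1081.081ms (2)
3. 1621.622ms @ 3 + 810.811ms (3/2)
4. 2432.432ms @ 9/2 + 810.811ms (3/2)
5. 3243.243ms @ 6 + 405.405ms (3/4)
6. 3648.649ms @ 27/4 + 1216.216ms (9/4)
7. 4864.865ms @ 9 + 540.541ms (1)
8. 5405.405ms @ 10 + 540.541ms (1)
9. 5945.946ms @ 11 + 540.541ms (1)

note 4 onset = 9/2b = 2432.432ms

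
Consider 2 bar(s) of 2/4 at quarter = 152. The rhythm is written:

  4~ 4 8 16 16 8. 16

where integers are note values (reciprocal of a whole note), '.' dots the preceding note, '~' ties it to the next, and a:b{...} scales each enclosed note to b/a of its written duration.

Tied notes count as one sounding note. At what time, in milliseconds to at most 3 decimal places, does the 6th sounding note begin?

1. 0.0ms @ 0 + 789.474ms (2)
2. 789.474ms @ 2 + 197.368ms (1/2)
3. 986.842ms @ 5/2 + 98.684ms (1/4)
4. 1085.526ms @ 11/4 + 98.684ms (1/4)
5. 1184.211ms @ 3 + 296.053ms (3/4)
6. 1480.263ms @ 15/4 + 98.684ms (1/4)

note 6 onset = 15/4b = 1480.263ms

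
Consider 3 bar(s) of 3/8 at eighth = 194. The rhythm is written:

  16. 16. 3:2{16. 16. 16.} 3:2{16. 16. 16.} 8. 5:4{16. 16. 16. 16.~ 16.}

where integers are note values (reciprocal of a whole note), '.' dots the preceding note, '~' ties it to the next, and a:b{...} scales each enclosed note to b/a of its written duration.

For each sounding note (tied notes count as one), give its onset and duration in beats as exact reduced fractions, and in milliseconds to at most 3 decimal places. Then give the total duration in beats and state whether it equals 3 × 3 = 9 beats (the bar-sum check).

1) 0.0ms=0b +231.959ms=3/4b
2) 231.959ms=3/4b +231.959ms=3/4b
3) 463.918ms=3/2b +154.639ms=1/2b
4) 618.557ms=2b +154.639ms=1/2b
5) 773.196ms=5/2b +154.639ms=1/2b
6) 927.835ms=3b +154.639ms=1/2b
7) 1082.474ms=7/2b +154.639ms=1/2b
8) 1237.113ms=4b +154.639ms=1/2b
9) 1391.753ms=9/2b +463.918ms=3/2b
10) 1855.67ms=6b +185.567ms=3/5b
11) 2041.237ms=33/5b +185.567ms=3/5b
12) 2226.804ms=36/5b +185.567ms=3/5b
13) 2412.371ms=39/5b +371.134ms=6/5b
Σ=9b of 9 (194bpm 3/8) — PASS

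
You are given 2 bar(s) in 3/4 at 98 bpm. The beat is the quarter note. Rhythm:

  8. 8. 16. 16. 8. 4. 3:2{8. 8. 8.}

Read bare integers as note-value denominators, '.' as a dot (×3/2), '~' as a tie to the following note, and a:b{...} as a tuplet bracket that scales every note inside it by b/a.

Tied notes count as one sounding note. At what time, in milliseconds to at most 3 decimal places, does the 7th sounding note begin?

1. 0.0ms @ 0 + 459.184ms (3/4)
2. 459.184ms @ 3/4 + 459.184ms (3/4)
3. 918.367ms @ 3/2 + 229.592ms (3/8)
4. 1147.959ms @ 15/8 + 229.592ms (3/8)
5. 1377.551ms @ 9/4 + 459.184ms (3/4)
6. 1836.735ms @ 3 + 918.367ms (3/2)
7. 2755.102ms @ 9/2 + 306.122ms (1/2)
8. 3061.224ms @ 5 + 306.122ms (1/2)
9. 3367.347ms @ 11/2 + 306.122ms (1/2)

note 7 onset = 9/2b = 2755.102ms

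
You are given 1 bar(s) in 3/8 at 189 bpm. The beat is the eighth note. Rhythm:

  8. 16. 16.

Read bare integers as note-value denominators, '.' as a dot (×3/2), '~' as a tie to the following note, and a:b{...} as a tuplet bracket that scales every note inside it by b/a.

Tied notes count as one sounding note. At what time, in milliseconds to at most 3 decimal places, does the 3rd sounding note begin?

note 3 onset = 9/4b = 714.286ms

1. 0.0ms @ 0 + 476.19ms (3/2)
2. 476.19ms @ 3/2 + 238.095ms (3/4)
3. 714.286ms @ 9/4 + 238.095ms (3/4)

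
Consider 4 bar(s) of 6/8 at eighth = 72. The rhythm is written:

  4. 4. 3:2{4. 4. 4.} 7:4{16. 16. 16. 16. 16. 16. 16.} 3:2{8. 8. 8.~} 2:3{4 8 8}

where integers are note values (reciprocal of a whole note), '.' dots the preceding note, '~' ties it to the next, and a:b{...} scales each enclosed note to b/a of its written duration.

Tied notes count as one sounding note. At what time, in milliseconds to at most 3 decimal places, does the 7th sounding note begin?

note 7 onset = 87/7b = 10357.143ms

1. 0.0ms @ 0 + 2500.0ms (3)
2. 2500.0ms @ 3 + 2500.0ms (3)
3. 5000.0ms @ 6 + 1666.667ms (2)
4. 6666.667ms @ 8 + 1666.667ms (2)
5. 8333.333ms @ 10 + 1666.667ms (2)
6. 10000.0ms @ 12 + 357.143ms (3/7)
7. 10357.143ms @ 87/7 + 357.143ms (3/7)
8. 10714.286ms @ 90/7 + 357.143ms (3/7)
9. 11071.429ms @ 93/7 + 357.143ms (3/7)
10. 11428.571ms @ 96/7 + 357.143ms (3/7)
11. 11785.714ms @ 99/7 + 357.143ms (3/7)
12. 12142.857ms @ 102/7 + 357.143ms (3/7)
13. 12500.0ms @ 15 + 833.333ms (1)
14. 13333.333ms @ 16 + 833.333ms (1)
15. 14166.667ms @ 17 + 3333.333ms (4)
16. 17500.0ms @ 21 + 1250.0ms (3/2)
17. 18750.0ms @ 45/2 + 1250.0ms (3/2)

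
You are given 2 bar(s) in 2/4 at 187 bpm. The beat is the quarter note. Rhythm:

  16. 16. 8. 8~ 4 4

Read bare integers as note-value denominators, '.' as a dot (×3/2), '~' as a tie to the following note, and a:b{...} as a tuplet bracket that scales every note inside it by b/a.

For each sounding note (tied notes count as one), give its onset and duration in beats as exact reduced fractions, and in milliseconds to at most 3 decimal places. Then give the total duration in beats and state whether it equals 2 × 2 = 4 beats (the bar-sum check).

1) 0.0ms=0b +120.321ms=3/8b
2) 120.321ms=3/8b +120.321ms=3/8b
3) 240.642ms=3/4b +240.642ms=3/4b
4) 481.283ms=3/2b +481.283ms=3/2b
5) 962.567ms=3b +320.856ms=1b
Σ=4b of 4 (187bpm 2/4) — PASS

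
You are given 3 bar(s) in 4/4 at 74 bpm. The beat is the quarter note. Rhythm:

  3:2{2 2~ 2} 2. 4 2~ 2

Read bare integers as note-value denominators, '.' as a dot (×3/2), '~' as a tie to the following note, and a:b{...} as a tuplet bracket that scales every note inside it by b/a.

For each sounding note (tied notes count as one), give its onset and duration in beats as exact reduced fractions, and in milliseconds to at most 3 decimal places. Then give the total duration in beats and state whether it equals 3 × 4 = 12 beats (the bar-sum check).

1) 0.0ms=0b +1081.081ms=4/3b
2) 1081.081ms=4/3b +2162.162ms=8/3b
3) 3243.243ms=4b +2432.432ms=3b
4) 5675.676ms=7b +810.811ms=1b
5) 6486.486ms=8b +3243.243ms=4b
Σ=12b of 12 (74bpm 4/4) — PASS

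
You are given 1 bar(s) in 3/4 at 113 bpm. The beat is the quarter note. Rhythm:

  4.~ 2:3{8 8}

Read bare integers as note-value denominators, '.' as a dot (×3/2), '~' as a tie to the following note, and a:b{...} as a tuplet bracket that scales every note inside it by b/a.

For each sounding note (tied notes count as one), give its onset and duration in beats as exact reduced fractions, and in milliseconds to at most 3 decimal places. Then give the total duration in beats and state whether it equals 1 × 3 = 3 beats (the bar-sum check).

1) 0.0ms=0b +1194.69ms=9/4b
2) 1194.69ms=9/4b +398.23ms=3/4b
Σ=3b of 3 (113bpm 3/4) — PASS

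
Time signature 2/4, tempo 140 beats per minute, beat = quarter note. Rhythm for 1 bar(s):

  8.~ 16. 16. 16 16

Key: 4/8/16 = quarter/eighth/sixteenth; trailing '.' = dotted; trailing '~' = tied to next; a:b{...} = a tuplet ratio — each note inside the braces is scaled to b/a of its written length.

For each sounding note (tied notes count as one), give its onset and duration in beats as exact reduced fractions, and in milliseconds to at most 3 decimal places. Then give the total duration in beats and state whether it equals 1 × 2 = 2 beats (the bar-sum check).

1) 0.0ms=0b +482.143ms=9/8b
2) 482.143ms=9/8b +160.714ms=3/8b
3) 642.857ms=3/2b +107.143ms=1/4b
4) 750.0ms=7/4b +107.143ms=1/4b
Σ=2b of 2 (140bpm 2/4) — PASS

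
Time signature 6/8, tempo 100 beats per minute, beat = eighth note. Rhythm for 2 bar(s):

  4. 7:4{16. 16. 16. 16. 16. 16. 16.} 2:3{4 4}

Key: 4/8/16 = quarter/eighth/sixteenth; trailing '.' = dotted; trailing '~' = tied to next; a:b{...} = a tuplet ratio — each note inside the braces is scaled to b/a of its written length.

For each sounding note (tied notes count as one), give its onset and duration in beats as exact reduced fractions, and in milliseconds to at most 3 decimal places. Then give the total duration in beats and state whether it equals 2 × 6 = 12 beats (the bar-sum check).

1) 0.0ms=0b +1800.0ms=3b
2) 1800.0ms=3b +257.143ms=3/7b
3) 2057.143ms=24/7b +257.143ms=3/7b
4) 2314.286ms=27/7b +257.143ms=3/7b
5) 2571.429ms=30/7b +257.143ms=3/7b
6) 2828.571ms=33/7b +257.143ms=3/7b
7) 3085.714ms=36/7b +257.143ms=3/7b
8) 3342.857ms=39/7b +257.143ms=3/7b
9) 3600.0ms=6b +1800.0ms=3b
10) 5400.0ms=9b +1800.0ms=3b
Σ=12b of 12 (100bpm 6/8) — PASS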